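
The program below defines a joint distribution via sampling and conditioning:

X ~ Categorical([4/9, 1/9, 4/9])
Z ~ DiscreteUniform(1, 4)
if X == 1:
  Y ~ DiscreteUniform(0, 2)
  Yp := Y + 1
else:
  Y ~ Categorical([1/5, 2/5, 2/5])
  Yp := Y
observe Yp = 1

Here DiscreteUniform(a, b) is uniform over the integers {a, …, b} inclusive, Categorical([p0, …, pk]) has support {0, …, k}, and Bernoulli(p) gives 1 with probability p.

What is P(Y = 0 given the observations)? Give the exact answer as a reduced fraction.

Enumerate traces; 12 have nonzero weight after conditioning:
  (X=0, Z=1, Y=1) weight 2/45
  (X=0, Z=2, Y=1) weight 2/45
  (X=0, Z=3, Y=1) weight 2/45
  (X=0, Z=4, Y=1) weight 2/45
  (X=1, Z=1, Y=0) weight 1/108
  (X=1, Z=2, Y=0) weight 1/108
  (X=1, Z=3, Y=0) weight 1/108
  (X=1, Z=4, Y=0) weight 1/108
  … 4 more
Group by Y:
  weight(Y=0) = 1/27
  weight(Y=1) = 16/45
Total weight = 1/27 + 16/45 = 53/135
P(Y=0 | obs) = 1/27 / 53/135 = 5/53
P(Y=1 | obs) = 16/45 / 53/135 = 48/53

P(Y = 0 | obs) = 5/53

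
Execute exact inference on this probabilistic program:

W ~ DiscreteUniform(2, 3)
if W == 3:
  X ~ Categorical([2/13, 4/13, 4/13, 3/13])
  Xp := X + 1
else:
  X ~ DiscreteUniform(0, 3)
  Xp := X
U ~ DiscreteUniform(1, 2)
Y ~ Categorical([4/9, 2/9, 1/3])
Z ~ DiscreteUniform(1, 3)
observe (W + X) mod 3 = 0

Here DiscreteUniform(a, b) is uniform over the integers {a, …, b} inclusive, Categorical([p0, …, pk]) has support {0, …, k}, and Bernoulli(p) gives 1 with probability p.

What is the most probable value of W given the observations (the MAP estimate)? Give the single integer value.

argmax_v P(W = v | obs) = 3

Enumerate traces; 54 have nonzero weight after conditioning:
  (W=2, X=1, U=1, Y=0, Z=1) weight 1/108
  (W=2, X=1, U=1, Y=0, Z=2) weight 1/108
  (W=2, X=1, U=1, Y=0, Z=3) weight 1/108
  (W=2, X=1, U=1, Y=1, Z=1) weight 1/216
  (W=2, X=1, U=1, Y=1, Z=2) weight 1/216
  (W=2, X=1, U=1, Y=1, Z=3) weight 1/216
  (W=2, X=1, U=1, Y=2, Z=1) weight 1/144
  (W=2, X=1, U=1, Y=2, Z=2) weight 1/144
  (W=3, X=0, U=1, Y=0, Z=1) weight 2/351
  … 45 more
Group by W:
  weight(W=2) = 1/8
  weight(W=3) = 5/26
Total weight = 1/8 + 5/26 = 33/104
P(W=2 | obs) = 1/8 / 33/104 = 13/33
P(W=3 | obs) = 5/26 / 33/104 = 20/33
argmax = 3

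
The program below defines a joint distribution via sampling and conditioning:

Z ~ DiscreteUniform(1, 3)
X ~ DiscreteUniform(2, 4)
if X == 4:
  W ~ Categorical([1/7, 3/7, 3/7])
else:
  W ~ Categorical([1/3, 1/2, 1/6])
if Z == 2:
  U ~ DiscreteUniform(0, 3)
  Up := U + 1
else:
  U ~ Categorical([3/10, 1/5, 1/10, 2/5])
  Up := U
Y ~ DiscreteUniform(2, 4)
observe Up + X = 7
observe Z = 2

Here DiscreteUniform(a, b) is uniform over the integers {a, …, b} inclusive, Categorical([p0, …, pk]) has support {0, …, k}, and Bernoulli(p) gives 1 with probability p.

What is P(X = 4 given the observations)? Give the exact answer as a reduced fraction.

P(X = 4 | obs) = 1/2

Enumerate traces; 18 have nonzero weight after conditioning:
  (Z=2, X=3, W=0, U=3, Y=2) weight 1/324
  (Z=2, X=3, W=0, U=3, Y=3) weight 1/324
  (Z=2, X=3, W=0, U=3, Y=4) weight 1/324
  (Z=2, X=3, W=1, U=3, Y=2) weight 1/216
  (Z=2, X=3, W=1, U=3, Y=3) weight 1/216
  (Z=2, X=3, W=1, U=3, Y=4) weight 1/216
  (Z=2, X=3, W=2, U=3, Y=2) weight 1/648
  (Z=2, X=3, W=2, U=3, Y=3) weight 1/648
  (Z=2, X=4, W=0, U=2, Y=2) weight 1/756
  … 9 more
Group by X:
  weight(X=3) = 1/36
  weight(X=4) = 1/36
Total weight = 1/36 + 1/36 = 1/18
P(X=3 | obs) = 1/36 / 1/18 = 1/2
P(X=4 | obs) = 1/36 / 1/18 = 1/2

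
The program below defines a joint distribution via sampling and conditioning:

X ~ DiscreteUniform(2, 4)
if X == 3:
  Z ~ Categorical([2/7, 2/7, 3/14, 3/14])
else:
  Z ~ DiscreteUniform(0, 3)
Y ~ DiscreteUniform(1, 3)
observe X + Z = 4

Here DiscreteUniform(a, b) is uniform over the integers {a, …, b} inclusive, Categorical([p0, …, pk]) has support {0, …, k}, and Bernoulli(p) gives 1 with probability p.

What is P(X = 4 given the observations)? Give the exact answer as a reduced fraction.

P(X = 4 | obs) = 7/22

Enumerate traces; 9 have nonzero weight after conditioning:
  (X=2, Z=2, Y=1) weight 1/36
  (X=2, Z=2, Y=2) weight 1/36
  (X=2, Z=2, Y=3) weight 1/36
  (X=3, Z=1, Y=1) weight 2/63
  (X=3, Z=1, Y=2) weight 2/63
  (X=3, Z=1, Y=3) weight 2/63
  (X=4, Z=0, Y=1) weight 1/36
  (X=4, Z=0, Y=2) weight 1/36
  … 1 more
Group by X:
  weight(X=2) = 1/12
  weight(X=3) = 2/21
  weight(X=4) = 1/12
Total weight = 1/12 + 2/21 + 1/12 = 11/42
P(X=2 | obs) = 1/12 / 11/42 = 7/22
P(X=3 | obs) = 2/21 / 11/42 = 4/11
P(X=4 | obs) = 1/12 / 11/42 = 7/22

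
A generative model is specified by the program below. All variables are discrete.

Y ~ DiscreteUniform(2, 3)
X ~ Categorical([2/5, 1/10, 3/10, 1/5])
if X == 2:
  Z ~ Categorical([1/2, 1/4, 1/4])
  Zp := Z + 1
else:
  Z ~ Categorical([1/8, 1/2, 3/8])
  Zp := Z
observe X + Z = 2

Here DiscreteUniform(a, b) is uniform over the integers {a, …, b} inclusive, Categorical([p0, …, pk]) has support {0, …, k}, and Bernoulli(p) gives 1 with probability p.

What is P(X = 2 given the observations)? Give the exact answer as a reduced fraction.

P(X = 2 | obs) = 3/7

Enumerate traces; 6 have nonzero weight after conditioning:
  (Y=2, X=0, Z=2) weight 3/40
  (Y=2, X=1, Z=1) weight 1/40
  (Y=2, X=2, Z=0) weight 3/40
  (Y=3, X=0, Z=2) weight 3/40
  (Y=3, X=1, Z=1) weight 1/40
  (Y=3, X=2, Z=0) weight 3/40
Group by X:
  weight(X=0) = 3/20
  weight(X=1) = 1/20
  weight(X=2) = 3/20
Total weight = 3/20 + 1/20 + 3/20 = 7/20
P(X=0 | obs) = 3/20 / 7/20 = 3/7
P(X=1 | obs) = 1/20 / 7/20 = 1/7
P(X=2 | obs) = 3/20 / 7/20 = 3/7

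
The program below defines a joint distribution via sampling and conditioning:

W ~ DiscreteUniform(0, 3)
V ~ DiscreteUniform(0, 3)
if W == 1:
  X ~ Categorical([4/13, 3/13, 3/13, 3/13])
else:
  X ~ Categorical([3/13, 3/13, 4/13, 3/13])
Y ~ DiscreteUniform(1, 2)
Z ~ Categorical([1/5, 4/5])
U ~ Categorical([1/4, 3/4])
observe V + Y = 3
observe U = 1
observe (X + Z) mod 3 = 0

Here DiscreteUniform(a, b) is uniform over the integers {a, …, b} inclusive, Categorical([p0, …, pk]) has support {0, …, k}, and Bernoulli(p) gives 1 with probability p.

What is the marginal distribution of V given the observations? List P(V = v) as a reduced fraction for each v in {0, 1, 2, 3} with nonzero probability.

Enumerate traces; 24 have nonzero weight after conditioning:
  (W=0, V=1, X=0, Y=2, Z=0, U=1) weight 9/8320
  (W=0, V=1, X=2, Y=2, Z=1, U=1) weight 3/520
  (W=0, V=1, X=3, Y=2, Z=0, U=1) weight 9/8320
  (W=0, V=2, X=0, Y=1, Z=0, U=1) weight 9/8320
  (W=0, V=2, X=2, Y=1, Z=1, U=1) weight 3/520
  (W=0, V=2, X=3, Y=1, Z=0, U=1) weight 9/8320
  (W=1, V=1, X=0, Y=2, Z=0, U=1) weight 3/2080
  (W=1, V=1, X=2, Y=2, Z=1, U=1) weight 9/2080
  … 16 more
Group by V:
  weight(V=1) = 51/1664
  weight(V=2) = 51/1664
Total weight = 51/1664 + 51/1664 = 51/832
P(V=1 | obs) = 51/1664 / 51/832 = 1/2
P(V=2 | obs) = 51/1664 / 51/832 = 1/2

P(V=1) = 1/2, P(V=2) = 1/2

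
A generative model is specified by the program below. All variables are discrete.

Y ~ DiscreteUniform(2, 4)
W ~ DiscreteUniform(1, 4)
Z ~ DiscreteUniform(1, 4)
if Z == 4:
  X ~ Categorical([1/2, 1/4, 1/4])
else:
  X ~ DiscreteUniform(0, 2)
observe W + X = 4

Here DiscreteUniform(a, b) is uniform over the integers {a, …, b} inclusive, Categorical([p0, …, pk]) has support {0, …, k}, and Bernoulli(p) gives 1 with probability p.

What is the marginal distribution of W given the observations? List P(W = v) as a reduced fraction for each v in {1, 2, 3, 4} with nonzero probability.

Enumerate traces; 36 have nonzero weight after conditioning:
  (Y=2, W=2, Z=1, X=2) weight 1/144
  (Y=2, W=2, Z=2, X=2) weight 1/144
  (Y=2, W=2, Z=3, X=2) weight 1/144
  (Y=2, W=2, Z=4, X=2) weight 1/192
  (Y=2, W=3, Z=1, X=1) weight 1/144
  (Y=2, W=3, Z=2, X=1) weight 1/144
  (Y=2, W=3, Z=3, X=1) weight 1/144
  (Y=2, W=3, Z=4, X=1) weight 1/192
  (Y=2, W=4, Z=1, X=0) weight 1/144
  … 27 more
Group by W:
  weight(W=2) = 5/64
  weight(W=3) = 5/64
  weight(W=4) = 3/32
Total weight = 5/64 + 5/64 + 3/32 = 1/4
P(W=2 | obs) = 5/64 / 1/4 = 5/16
P(W=3 | obs) = 5/64 / 1/4 = 5/16
P(W=4 | obs) = 3/32 / 1/4 = 3/8

P(W=2) = 5/16, P(W=3) = 5/16, P(W=4) = 3/8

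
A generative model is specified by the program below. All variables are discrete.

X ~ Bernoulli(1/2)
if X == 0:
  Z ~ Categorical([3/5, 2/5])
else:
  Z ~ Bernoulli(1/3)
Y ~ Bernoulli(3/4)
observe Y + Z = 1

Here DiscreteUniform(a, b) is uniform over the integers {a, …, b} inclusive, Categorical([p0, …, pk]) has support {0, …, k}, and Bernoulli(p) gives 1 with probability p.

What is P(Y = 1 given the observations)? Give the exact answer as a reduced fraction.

Enumerate traces; 4 have nonzero weight after conditioning:
  (X=0, Z=0, Y=1) weight 9/40
  (X=0, Z=1, Y=0) weight 1/20
  (X=1, Z=0, Y=1) weight 1/4
  (X=1, Z=1, Y=0) weight 1/24
Group by Y:
  weight(Y=0) = 11/120
  weight(Y=1) = 19/40
Total weight = 11/120 + 19/40 = 17/30
P(Y=0 | obs) = 11/120 / 17/30 = 11/68
P(Y=1 | obs) = 19/40 / 17/30 = 57/68

P(Y = 1 | obs) = 57/68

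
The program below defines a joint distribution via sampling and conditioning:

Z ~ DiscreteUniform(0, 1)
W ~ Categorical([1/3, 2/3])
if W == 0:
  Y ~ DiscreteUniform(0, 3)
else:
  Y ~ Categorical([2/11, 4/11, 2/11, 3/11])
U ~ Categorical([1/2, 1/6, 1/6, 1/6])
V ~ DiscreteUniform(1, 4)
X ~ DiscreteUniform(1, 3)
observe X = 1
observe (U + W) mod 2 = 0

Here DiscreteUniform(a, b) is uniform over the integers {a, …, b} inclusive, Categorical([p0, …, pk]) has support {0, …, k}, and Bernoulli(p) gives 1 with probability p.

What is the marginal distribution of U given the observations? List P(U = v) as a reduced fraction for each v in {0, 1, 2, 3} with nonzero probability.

P(U=0) = 3/8, P(U=1) = 1/4, P(U=2) = 1/8, P(U=3) = 1/4

Enumerate traces; 128 have nonzero weight after conditioning:
  (Z=0, W=0, Y=0, U=0, V=1, X=1) weight 1/576
  (Z=0, W=0, Y=0, U=0, V=2, X=1) weight 1/576
  (Z=0, W=0, Y=0, U=0, V=3, X=1) weight 1/576
  (Z=0, W=0, Y=0, U=0, V=4, X=1) weight 1/576
  (Z=0, W=0, Y=0, U=2, V=1, X=1) weight 1/1728
  (Z=0, W=0, Y=0, U=2, V=2, X=1) weight 1/1728
  (Z=0, W=0, Y=0, U=2, V=3, X=1) weight 1/1728
  (Z=0, W=0, Y=0, U=2, V=4, X=1) weight 1/1728
  (Z=0, W=1, Y=0, U=1, V=1, X=1) weight 1/1188
  (Z=0, W=1, Y=0, U=3, V=1, X=1) weight 1/1188
  … 118 more
Group by U:
  weight(U=0) = 1/18
  weight(U=1) = 1/27
  weight(U=2) = 1/54
  weight(U=3) = 1/27
Total weight = 1/18 + 1/27 + 1/54 + 1/27 = 4/27
P(U=0 | obs) = 1/18 / 4/27 = 3/8
P(U=1 | obs) = 1/27 / 4/27 = 1/4
P(U=2 | obs) = 1/54 / 4/27 = 1/8
P(U=3 | obs) = 1/27 / 4/27 = 1/4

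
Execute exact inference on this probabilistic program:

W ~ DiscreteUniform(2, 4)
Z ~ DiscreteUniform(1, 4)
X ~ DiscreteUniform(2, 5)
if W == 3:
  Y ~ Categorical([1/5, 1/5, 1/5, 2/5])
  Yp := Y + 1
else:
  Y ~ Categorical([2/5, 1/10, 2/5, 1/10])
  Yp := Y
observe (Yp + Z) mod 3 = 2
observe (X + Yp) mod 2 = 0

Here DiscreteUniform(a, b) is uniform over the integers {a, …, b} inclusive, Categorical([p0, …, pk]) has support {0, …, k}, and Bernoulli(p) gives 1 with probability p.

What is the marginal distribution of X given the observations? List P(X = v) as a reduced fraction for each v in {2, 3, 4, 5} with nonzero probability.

Enumerate traces; 32 have nonzero weight after conditioning:
  (W=2, Z=1, X=3, Y=1) weight 1/480
  (W=2, Z=1, X=5, Y=1) weight 1/480
  (W=2, Z=2, X=2, Y=0) weight 1/120
  (W=2, Z=2, X=3, Y=3) weight 1/480
  (W=2, Z=2, X=4, Y=0) weight 1/120
  (W=2, Z=2, X=5, Y=3) weight 1/480
  (W=2, Z=3, X=2, Y=2) weight 1/120
  (W=2, Z=3, X=4, Y=2) weight 1/120
  … 24 more
Group by X:
  weight(X=2) = 13/240
  weight(X=3) = 1/40
  weight(X=4) = 13/240
  weight(X=5) = 1/40
Total weight = 13/240 + 1/40 + 13/240 + 1/40 = 19/120
P(X=2 | obs) = 13/240 / 19/120 = 13/38
P(X=3 | obs) = 1/40 / 19/120 = 3/19
P(X=4 | obs) = 13/240 / 19/120 = 13/38
P(X=5 | obs) = 1/40 / 19/120 = 3/19

P(X=2) = 13/38, P(X=3) = 3/19, P(X=4) = 13/38, P(X=5) = 3/19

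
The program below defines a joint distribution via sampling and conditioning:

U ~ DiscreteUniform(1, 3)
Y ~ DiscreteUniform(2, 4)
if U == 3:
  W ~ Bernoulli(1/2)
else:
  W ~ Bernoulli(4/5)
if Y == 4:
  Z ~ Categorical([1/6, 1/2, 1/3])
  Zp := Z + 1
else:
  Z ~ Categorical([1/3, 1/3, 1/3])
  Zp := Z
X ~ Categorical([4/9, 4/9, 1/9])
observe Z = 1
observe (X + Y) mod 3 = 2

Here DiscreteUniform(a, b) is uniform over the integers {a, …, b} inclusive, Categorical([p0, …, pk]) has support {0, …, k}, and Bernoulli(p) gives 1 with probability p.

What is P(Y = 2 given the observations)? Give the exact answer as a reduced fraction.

Enumerate traces; 18 have nonzero weight after conditioning:
  (U=1, Y=2, W=0, Z=1, X=0) weight 4/1215
  (U=1, Y=2, W=1, Z=1, X=0) weight 16/1215
  (U=1, Y=3, W=0, Z=1, X=2) weight 1/1215
  (U=1, Y=3, W=1, Z=1, X=2) weight 4/1215
  (U=1, Y=4, W=0, Z=1, X=1) weight 2/405
  (U=1, Y=4, W=1, Z=1, X=1) weight 8/405
  (U=2, Y=2, W=0, Z=1, X=0) weight 4/1215
  (U=2, Y=2, W=1, Z=1, X=0) weight 16/1215
  … 10 more
Group by Y:
  weight(Y=2) = 4/81
  weight(Y=3) = 1/81
  weight(Y=4) = 2/27
Total weight = 4/81 + 1/81 + 2/27 = 11/81
P(Y=2 | obs) = 4/81 / 11/81 = 4/11
P(Y=3 | obs) = 1/81 / 11/81 = 1/11
P(Y=4 | obs) = 2/27 / 11/81 = 6/11

P(Y = 2 | obs) = 4/11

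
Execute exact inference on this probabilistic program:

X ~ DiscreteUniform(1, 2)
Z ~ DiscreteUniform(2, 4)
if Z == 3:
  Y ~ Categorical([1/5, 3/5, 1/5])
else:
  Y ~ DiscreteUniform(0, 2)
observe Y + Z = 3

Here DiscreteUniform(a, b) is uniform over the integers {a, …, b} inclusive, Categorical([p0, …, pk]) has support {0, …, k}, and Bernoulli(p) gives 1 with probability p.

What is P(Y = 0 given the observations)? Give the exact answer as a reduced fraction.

Enumerate traces; 4 have nonzero weight after conditioning:
  (X=1, Z=2, Y=1) weight 1/18
  (X=1, Z=3, Y=0) weight 1/30
  (X=2, Z=2, Y=1) weight 1/18
  (X=2, Z=3, Y=0) weight 1/30
Group by Y:
  weight(Y=0) = 1/15
  weight(Y=1) = 1/9
Total weight = 1/15 + 1/9 = 8/45
P(Y=0 | obs) = 1/15 / 8/45 = 3/8
P(Y=1 | obs) = 1/9 / 8/45 = 5/8

P(Y = 0 | obs) = 3/8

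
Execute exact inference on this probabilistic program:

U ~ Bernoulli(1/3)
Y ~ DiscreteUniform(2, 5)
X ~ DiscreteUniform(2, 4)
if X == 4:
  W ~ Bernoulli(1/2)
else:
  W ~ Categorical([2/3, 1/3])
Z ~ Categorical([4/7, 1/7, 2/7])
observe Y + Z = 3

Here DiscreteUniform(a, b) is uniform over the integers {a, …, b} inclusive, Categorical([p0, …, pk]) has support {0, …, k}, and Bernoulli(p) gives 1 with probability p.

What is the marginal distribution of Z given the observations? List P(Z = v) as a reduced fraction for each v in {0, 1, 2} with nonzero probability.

P(Z=0) = 4/5, P(Z=1) = 1/5

Enumerate traces; 24 have nonzero weight after conditioning:
  (U=0, Y=2, X=2, W=0, Z=1) weight 1/189
  (U=0, Y=2, X=2, W=1, Z=1) weight 1/378
  (U=0, Y=2, X=3, W=0, Z=1) weight 1/189
  (U=0, Y=2, X=3, W=1, Z=1) weight 1/378
  (U=0, Y=2, X=4, W=0, Z=1) weight 1/252
  (U=0, Y=2, X=4, W=1, Z=1) weight 1/252
  (U=0, Y=3, X=2, W=0, Z=0) weight 4/189
  (U=0, Y=3, X=2, W=1, Z=0) weight 2/189
  … 16 more
Group by Z:
  weight(Z=0) = 1/7
  weight(Z=1) = 1/28
Total weight = 1/7 + 1/28 = 5/28
P(Z=0 | obs) = 1/7 / 5/28 = 4/5
P(Z=1 | obs) = 1/28 / 5/28 = 1/5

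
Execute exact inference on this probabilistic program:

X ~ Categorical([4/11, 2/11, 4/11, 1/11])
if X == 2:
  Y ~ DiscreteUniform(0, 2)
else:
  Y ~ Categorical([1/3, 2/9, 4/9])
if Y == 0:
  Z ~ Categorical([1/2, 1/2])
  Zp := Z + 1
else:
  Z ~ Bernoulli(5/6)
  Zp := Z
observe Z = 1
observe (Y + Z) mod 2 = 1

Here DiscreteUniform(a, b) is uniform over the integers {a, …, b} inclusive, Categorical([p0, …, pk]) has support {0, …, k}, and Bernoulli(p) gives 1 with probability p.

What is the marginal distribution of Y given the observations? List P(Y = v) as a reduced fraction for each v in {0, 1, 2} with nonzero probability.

P(Y=0) = 99/299, P(Y=2) = 200/299

Enumerate traces; 8 have nonzero weight after conditioning:
  (X=0, Y=0, Z=1) weight 2/33
  (X=0, Y=2, Z=1) weight 40/297
  (X=1, Y=0, Z=1) weight 1/33
  (X=1, Y=2, Z=1) weight 20/297
  (X=2, Y=0, Z=1) weight 2/33
  (X=2, Y=2, Z=1) weight 10/99
  (X=3, Y=0, Z=1) weight 1/66
  (X=3, Y=2, Z=1) weight 10/297
Group by Y:
  weight(Y=0) = 1/6
  weight(Y=2) = 100/297
Total weight = 1/6 + 100/297 = 299/594
P(Y=0 | obs) = 1/6 / 299/594 = 99/299
P(Y=2 | obs) = 100/297 / 299/594 = 200/299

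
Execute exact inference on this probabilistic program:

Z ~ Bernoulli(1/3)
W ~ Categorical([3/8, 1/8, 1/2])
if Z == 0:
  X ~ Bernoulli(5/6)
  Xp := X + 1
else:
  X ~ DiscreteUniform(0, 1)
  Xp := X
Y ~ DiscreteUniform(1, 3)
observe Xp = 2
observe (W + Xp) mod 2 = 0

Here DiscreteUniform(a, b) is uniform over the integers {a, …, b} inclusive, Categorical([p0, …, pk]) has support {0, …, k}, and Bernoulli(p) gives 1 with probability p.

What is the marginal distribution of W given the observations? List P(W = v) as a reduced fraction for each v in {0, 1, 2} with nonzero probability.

P(W=0) = 3/7, P(W=2) = 4/7

Enumerate traces; 6 have nonzero weight after conditioning:
  (Z=0, W=0, X=1, Y=1) weight 5/72
  (Z=0, W=0, X=1, Y=2) weight 5/72
  (Z=0, W=0, X=1, Y=3) weight 5/72
  (Z=0, W=2, X=1, Y=1) weight 5/54
  (Z=0, W=2, X=1, Y=2) weight 5/54
  (Z=0, W=2, X=1, Y=3) weight 5/54
Group by W:
  weight(W=0) = 5/24
  weight(W=2) = 5/18
Total weight = 5/24 + 5/18 = 35/72
P(W=0 | obs) = 5/24 / 35/72 = 3/7
P(W=2 | obs) = 5/18 / 35/72 = 4/7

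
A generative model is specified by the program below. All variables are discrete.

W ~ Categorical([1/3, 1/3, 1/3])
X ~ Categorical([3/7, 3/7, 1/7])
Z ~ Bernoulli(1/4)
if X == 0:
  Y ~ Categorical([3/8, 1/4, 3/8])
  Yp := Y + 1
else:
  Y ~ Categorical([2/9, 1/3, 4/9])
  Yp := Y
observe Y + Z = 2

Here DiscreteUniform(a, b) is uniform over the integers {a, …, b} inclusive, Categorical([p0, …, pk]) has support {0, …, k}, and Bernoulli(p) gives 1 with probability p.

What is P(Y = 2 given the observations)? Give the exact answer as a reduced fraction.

Enumerate traces; 18 have nonzero weight after conditioning:
  (W=0, X=0, Z=0, Y=2) weight 9/224
  (W=0, X=0, Z=1, Y=1) weight 1/112
  (W=0, X=1, Z=0, Y=2) weight 1/21
  (W=0, X=1, Z=1, Y=1) weight 1/84
  (W=0, X=2, Z=0, Y=2) weight 1/63
  (W=0, X=2, Z=1, Y=1) weight 1/252
  (W=1, X=0, Z=0, Y=2) weight 9/224
  (W=1, X=0, Z=1, Y=1) weight 1/112
  … 10 more
Group by Y:
  weight(Y=1) = 25/336
  weight(Y=2) = 209/672
Total weight = 25/336 + 209/672 = 37/96
P(Y=1 | obs) = 25/336 / 37/96 = 50/259
P(Y=2 | obs) = 209/672 / 37/96 = 209/259

P(Y = 2 | obs) = 209/259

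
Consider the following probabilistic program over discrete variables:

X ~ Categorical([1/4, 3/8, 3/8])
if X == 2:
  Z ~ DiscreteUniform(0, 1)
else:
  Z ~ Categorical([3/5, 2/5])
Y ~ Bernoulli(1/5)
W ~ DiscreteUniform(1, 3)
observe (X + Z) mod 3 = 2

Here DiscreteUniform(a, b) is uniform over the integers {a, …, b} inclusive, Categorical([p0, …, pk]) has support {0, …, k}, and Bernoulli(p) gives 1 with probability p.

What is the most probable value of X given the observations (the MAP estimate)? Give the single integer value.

argmax_v P(X = v | obs) = 2

Enumerate traces; 12 have nonzero weight after conditioning:
  (X=1, Z=1, Y=0, W=1) weight 1/25
  (X=1, Z=1, Y=0, W=2) weight 1/25
  (X=1, Z=1, Y=0, W=3) weight 1/25
  (X=1, Z=1, Y=1, W=1) weight 1/100
  (X=1, Z=1, Y=1, W=2) weight 1/100
  (X=1, Z=1, Y=1, W=3) weight 1/100
  (X=2, Z=0, Y=0, W=1) weight 1/20
  (X=2, Z=0, Y=0, W=2) weight 1/20
  … 4 more
Group by X:
  weight(X=1) = 3/20
  weight(X=2) = 3/16
Total weight = 3/20 + 3/16 = 27/80
P(X=1 | obs) = 3/20 / 27/80 = 4/9
P(X=2 | obs) = 3/16 / 27/80 = 5/9
argmax = 2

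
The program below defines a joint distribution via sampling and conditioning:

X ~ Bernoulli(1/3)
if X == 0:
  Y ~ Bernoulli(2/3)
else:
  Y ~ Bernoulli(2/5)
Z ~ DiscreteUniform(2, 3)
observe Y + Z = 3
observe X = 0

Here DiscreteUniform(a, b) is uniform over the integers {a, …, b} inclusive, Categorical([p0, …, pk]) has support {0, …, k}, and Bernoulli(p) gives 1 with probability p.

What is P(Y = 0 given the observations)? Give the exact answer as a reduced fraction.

Enumerate traces; 2 have nonzero weight after conditioning:
  (X=0, Y=0, Z=3) weight 1/9
  (X=0, Y=1, Z=2) weight 2/9
Group by Y:
  weight(Y=0) = 1/9
  weight(Y=1) = 2/9
Total weight = 1/9 + 2/9 = 1/3
P(Y=0 | obs) = 1/9 / 1/3 = 1/3
P(Y=1 | obs) = 2/9 / 1/3 = 2/3

P(Y = 0 | obs) = 1/3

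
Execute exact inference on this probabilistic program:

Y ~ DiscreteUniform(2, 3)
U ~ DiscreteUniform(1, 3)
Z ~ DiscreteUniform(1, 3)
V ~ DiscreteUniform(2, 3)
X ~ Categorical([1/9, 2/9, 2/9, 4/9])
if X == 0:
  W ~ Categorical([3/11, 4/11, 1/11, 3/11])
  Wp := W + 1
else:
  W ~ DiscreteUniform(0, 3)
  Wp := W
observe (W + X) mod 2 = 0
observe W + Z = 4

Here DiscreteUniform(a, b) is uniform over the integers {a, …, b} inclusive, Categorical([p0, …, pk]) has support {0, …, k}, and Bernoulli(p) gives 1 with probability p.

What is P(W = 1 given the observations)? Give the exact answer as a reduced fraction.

Enumerate traces; 72 have nonzero weight after conditioning:
  (Y=2, U=1, Z=1, V=2, X=1, W=3) weight 1/648
  (Y=2, U=1, Z=1, V=2, X=3, W=3) weight 1/324
  (Y=2, U=1, Z=1, V=3, X=1, W=3) weight 1/648
  (Y=2, U=1, Z=1, V=3, X=3, W=3) weight 1/324
  (Y=2, U=1, Z=2, V=2, X=0, W=2) weight 1/3564
  (Y=2, U=1, Z=2, V=2, X=2, W=2) weight 1/648
  (Y=2, U=1, Z=2, V=3, X=0, W=2) weight 1/3564
  (Y=2, U=1, Z=2, V=3, X=2, W=2) weight 1/648
  (Y=2, U=1, Z=3, V=2, X=1, W=1) weight 1/648
  … 63 more
Group by W:
  weight(W=1) = 1/18
  weight(W=2) = 13/594
  weight(W=3) = 1/18
Total weight = 1/18 + 13/594 + 1/18 = 79/594
P(W=1 | obs) = 1/18 / 79/594 = 33/79
P(W=2 | obs) = 13/594 / 79/594 = 13/79
P(W=3 | obs) = 1/18 / 79/594 = 33/79

P(W = 1 | obs) = 33/79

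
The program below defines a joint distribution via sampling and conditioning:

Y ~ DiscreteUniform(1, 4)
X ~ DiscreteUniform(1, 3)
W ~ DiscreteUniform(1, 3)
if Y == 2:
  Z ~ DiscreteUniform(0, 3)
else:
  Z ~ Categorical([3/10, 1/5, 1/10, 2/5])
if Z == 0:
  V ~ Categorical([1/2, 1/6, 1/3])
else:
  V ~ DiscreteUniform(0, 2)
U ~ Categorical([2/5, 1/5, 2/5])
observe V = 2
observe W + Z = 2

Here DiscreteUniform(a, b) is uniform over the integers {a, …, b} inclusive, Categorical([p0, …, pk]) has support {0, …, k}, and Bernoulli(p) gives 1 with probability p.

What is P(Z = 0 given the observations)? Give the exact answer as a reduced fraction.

P(Z = 0 | obs) = 23/40

Enumerate traces; 72 have nonzero weight after conditioning:
  (Y=1, X=1, W=1, Z=1, V=2, U=0) weight 1/1350
  (Y=1, X=1, W=1, Z=1, V=2, U=1) weight 1/2700
  (Y=1, X=1, W=1, Z=1, V=2, U=2) weight 1/1350
  (Y=1, X=1, W=2, Z=0, V=2, U=0) weight 1/900
  (Y=1, X=1, W=2, Z=0, V=2, U=1) weight 1/1800
  (Y=1, X=1, W=2, Z=0, V=2, U=2) weight 1/900
  (Y=1, X=2, W=1, Z=1, V=2, U=0) weight 1/1350
  (Y=1, X=2, W=1, Z=1, V=2, U=1) weight 1/2700
  … 64 more
Group by Z:
  weight(Z=0) = 23/720
  weight(Z=1) = 17/720
Total weight = 23/720 + 17/720 = 1/18
P(Z=0 | obs) = 23/720 / 1/18 = 23/40
P(Z=1 | obs) = 17/720 / 1/18 = 17/40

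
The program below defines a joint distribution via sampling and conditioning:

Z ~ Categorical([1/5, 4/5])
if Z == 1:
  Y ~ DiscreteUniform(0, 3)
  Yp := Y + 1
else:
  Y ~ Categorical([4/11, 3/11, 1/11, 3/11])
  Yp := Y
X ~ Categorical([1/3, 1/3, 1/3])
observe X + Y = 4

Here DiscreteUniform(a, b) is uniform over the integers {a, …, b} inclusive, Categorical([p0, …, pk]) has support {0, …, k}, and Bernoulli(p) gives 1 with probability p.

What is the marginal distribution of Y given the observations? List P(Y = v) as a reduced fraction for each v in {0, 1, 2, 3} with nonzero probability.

Enumerate traces; 4 have nonzero weight after conditioning:
  (Z=0, Y=2, X=2) weight 1/165
  (Z=0, Y=3, X=1) weight 1/55
  (Z=1, Y=2, X=2) weight 1/15
  (Z=1, Y=3, X=1) weight 1/15
Group by Y:
  weight(Y=2) = 4/55
  weight(Y=3) = 14/165
Total weight = 4/55 + 14/165 = 26/165
P(Y=2 | obs) = 4/55 / 26/165 = 6/13
P(Y=3 | obs) = 14/165 / 26/165 = 7/13

P(Y=2) = 6/13, P(Y=3) = 7/13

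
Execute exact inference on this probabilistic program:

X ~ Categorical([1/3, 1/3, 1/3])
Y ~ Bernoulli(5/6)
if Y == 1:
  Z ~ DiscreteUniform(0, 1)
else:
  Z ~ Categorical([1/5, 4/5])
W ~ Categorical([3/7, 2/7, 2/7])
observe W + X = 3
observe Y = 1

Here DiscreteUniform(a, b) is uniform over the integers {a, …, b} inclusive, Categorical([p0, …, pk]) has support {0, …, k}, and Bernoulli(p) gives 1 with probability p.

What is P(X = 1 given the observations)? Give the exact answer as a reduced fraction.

P(X = 1 | obs) = 1/2

Enumerate traces; 4 have nonzero weight after conditioning:
  (X=1, Y=1, Z=0, W=2) weight 5/126
  (X=1, Y=1, Z=1, W=2) weight 5/126
  (X=2, Y=1, Z=0, W=1) weight 5/126
  (X=2, Y=1, Z=1, W=1) weight 5/126
Group by X:
  weight(X=1) = 5/63
  weight(X=2) = 5/63
Total weight = 5/63 + 5/63 = 10/63
P(X=1 | obs) = 5/63 / 10/63 = 1/2
P(X=2 | obs) = 5/63 / 10/63 = 1/2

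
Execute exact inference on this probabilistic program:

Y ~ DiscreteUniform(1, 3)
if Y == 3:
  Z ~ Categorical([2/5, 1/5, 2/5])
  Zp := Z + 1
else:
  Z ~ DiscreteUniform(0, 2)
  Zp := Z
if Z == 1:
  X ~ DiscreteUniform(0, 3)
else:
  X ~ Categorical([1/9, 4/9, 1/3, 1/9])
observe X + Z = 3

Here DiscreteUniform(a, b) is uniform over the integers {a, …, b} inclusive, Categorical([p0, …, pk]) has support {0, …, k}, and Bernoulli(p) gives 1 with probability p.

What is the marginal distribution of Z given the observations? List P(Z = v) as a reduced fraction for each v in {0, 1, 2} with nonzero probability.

Enumerate traces; 9 have nonzero weight after conditioning:
  (Y=1, Z=0, X=3) weight 1/81
  (Y=1, Z=1, X=2) weight 1/36
  (Y=1, Z=2, X=1) weight 4/81
  (Y=2, Z=0, X=3) weight 1/81
  (Y=2, Z=1, X=2) weight 1/36
  (Y=2, Z=2, X=1) weight 4/81
  (Y=3, Z=0, X=3) weight 2/135
  (Y=3, Z=1, X=2) weight 1/60
  … 1 more
Group by Z:
  weight(Z=0) = 16/405
  weight(Z=1) = 13/180
  weight(Z=2) = 64/405
Total weight = 16/405 + 13/180 + 64/405 = 437/1620
P(Z=0 | obs) = 16/405 / 437/1620 = 64/437
P(Z=1 | obs) = 13/180 / 437/1620 = 117/437
P(Z=2 | obs) = 64/405 / 437/1620 = 256/437

P(Z=0) = 64/437, P(Z=1) = 117/437, P(Z=2) = 256/437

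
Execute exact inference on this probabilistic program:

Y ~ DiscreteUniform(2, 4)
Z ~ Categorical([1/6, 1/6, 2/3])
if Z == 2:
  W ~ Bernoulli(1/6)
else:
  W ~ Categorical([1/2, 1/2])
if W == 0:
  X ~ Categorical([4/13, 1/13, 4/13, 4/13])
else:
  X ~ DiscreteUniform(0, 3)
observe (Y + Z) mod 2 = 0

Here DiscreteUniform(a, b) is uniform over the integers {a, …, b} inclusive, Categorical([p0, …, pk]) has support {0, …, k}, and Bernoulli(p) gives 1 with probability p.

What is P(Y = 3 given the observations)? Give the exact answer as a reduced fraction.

P(Y = 3 | obs) = 1/11

Enumerate traces; 40 have nonzero weight after conditioning:
  (Y=2, Z=0, W=0, X=0) weight 1/117
  (Y=2, Z=0, W=0, X=1) weight 1/468
  (Y=2, Z=0, W=0, X=2) weight 1/117
  (Y=2, Z=0, W=0, X=3) weight 1/117
  (Y=2, Z=0, W=1, X=0) weight 1/144
  (Y=2, Z=0, W=1, X=1) weight 1/144
  (Y=2, Z=0, W=1, X=2) weight 1/144
  (Y=2, Z=0, W=1, X=3) weight 1/144
  (Y=3, Z=1, W=0, X=0) weight 1/117
  (Y=4, Z=0, W=0, X=0) weight 1/117
  … 30 more
Group by Y:
  weight(Y=2) = 5/18
  weight(Y=3) = 1/18
  weight(Y=4) = 5/18
Total weight = 5/18 + 1/18 + 5/18 = 11/18
P(Y=2 | obs) = 5/18 / 11/18 = 5/11
P(Y=3 | obs) = 1/18 / 11/18 = 1/11
P(Y=4 | obs) = 5/18 / 11/18 = 5/11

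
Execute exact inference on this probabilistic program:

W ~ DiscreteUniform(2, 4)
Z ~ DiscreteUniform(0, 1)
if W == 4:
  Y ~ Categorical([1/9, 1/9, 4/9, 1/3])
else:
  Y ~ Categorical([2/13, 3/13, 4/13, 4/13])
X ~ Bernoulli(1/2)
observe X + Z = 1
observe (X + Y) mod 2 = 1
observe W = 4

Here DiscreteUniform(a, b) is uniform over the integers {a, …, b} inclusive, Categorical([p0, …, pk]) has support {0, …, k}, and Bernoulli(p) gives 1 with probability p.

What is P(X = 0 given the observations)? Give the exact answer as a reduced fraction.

P(X = 0 | obs) = 4/9

Enumerate traces; 4 have nonzero weight after conditioning:
  (W=4, Z=0, Y=0, X=1) weight 1/108
  (W=4, Z=0, Y=2, X=1) weight 1/27
  (W=4, Z=1, Y=1, X=0) weight 1/108
  (W=4, Z=1, Y=3, X=0) weight 1/36
Group by X:
  weight(X=0) = 1/27
  weight(X=1) = 5/108
Total weight = 1/27 + 5/108 = 1/12
P(X=0 | obs) = 1/27 / 1/12 = 4/9
P(X=1 | obs) = 5/108 / 1/12 = 5/9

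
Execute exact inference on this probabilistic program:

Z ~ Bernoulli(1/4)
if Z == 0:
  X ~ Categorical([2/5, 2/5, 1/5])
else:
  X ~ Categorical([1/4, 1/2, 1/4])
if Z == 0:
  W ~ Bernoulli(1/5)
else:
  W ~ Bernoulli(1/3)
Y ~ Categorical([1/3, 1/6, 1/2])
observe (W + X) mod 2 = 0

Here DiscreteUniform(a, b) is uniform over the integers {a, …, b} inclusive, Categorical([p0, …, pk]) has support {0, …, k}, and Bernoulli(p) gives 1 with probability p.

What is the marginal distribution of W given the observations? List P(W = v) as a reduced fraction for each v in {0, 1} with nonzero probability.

P(W=0) = 266/327, P(W=1) = 61/327

Enumerate traces; 18 have nonzero weight after conditioning:
  (Z=0, X=0, W=0, Y=0) weight 2/25
  (Z=0, X=0, W=0, Y=1) weight 1/25
  (Z=0, X=0, W=0, Y=2) weight 3/25
  (Z=0, X=1, W=1, Y=0) weight 1/50
  (Z=0, X=1, W=1, Y=1) weight 1/100
  (Z=0, X=1, W=1, Y=2) weight 3/100
  (Z=0, X=2, W=0, Y=0) weight 1/25
  (Z=0, X=2, W=0, Y=1) weight 1/50
  … 10 more
Group by W:
  weight(W=0) = 133/300
  weight(W=1) = 61/600
Total weight = 133/300 + 61/600 = 109/200
P(W=0 | obs) = 133/300 / 109/200 = 266/327
P(W=1 | obs) = 61/600 / 109/200 = 61/327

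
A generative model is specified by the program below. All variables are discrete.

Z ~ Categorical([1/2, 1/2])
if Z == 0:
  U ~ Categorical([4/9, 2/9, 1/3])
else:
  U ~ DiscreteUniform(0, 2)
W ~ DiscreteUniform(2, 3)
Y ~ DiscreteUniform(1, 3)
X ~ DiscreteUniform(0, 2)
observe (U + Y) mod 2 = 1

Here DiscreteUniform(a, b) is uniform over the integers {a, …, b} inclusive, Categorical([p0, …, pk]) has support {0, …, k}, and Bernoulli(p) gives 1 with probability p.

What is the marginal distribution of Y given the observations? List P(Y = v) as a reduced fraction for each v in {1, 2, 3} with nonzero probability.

Enumerate traces; 60 have nonzero weight after conditioning:
  (Z=0, U=0, W=2, Y=1, X=0) weight 1/81
  (Z=0, U=0, W=2, Y=1, X=1) weight 1/81
  (Z=0, U=0, W=2, Y=1, X=2) weight 1/81
  (Z=0, U=0, W=2, Y=3, X=0) weight 1/81
  (Z=0, U=0, W=2, Y=3, X=1) weight 1/81
  (Z=0, U=0, W=2, Y=3, X=2) weight 1/81
  (Z=0, U=0, W=3, Y=1, X=0) weight 1/81
  (Z=0, U=0, W=3, Y=1, X=1) weight 1/81
  (Z=0, U=1, W=2, Y=2, X=0) weight 1/162
  … 51 more
Group by Y:
  weight(Y=1) = 13/54
  weight(Y=2) = 5/54
  weight(Y=3) = 13/54
Total weight = 13/54 + 5/54 + 13/54 = 31/54
P(Y=1 | obs) = 13/54 / 31/54 = 13/31
P(Y=2 | obs) = 5/54 / 31/54 = 5/31
P(Y=3 | obs) = 13/54 / 31/54 = 13/31

P(Y=1) = 13/31, P(Y=2) = 5/31, P(Y=3) = 13/31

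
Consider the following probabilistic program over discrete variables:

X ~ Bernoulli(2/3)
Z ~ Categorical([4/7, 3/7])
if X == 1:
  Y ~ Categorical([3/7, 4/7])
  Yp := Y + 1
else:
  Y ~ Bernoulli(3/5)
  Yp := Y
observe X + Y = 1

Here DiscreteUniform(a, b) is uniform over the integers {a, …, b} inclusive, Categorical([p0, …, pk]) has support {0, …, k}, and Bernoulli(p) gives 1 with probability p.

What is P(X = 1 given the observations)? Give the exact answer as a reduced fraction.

P(X = 1 | obs) = 10/17

Enumerate traces; 4 have nonzero weight after conditioning:
  (X=0, Z=0, Y=1) weight 4/35
  (X=0, Z=1, Y=1) weight 3/35
  (X=1, Z=0, Y=0) weight 8/49
  (X=1, Z=1, Y=0) weight 6/49
Group by X:
  weight(X=0) = 1/5
  weight(X=1) = 2/7
Total weight = 1/5 + 2/7 = 17/35
P(X=0 | obs) = 1/5 / 17/35 = 7/17
P(X=1 | obs) = 2/7 / 17/35 = 10/17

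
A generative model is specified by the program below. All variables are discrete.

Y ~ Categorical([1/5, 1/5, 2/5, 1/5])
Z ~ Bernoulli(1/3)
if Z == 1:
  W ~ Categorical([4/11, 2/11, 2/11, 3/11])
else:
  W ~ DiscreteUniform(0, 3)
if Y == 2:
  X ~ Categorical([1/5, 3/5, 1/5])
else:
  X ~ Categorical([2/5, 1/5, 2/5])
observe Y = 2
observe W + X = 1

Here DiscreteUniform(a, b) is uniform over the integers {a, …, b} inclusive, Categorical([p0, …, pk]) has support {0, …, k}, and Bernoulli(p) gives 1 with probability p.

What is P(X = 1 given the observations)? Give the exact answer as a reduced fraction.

Enumerate traces; 4 have nonzero weight after conditioning:
  (Y=2, Z=0, W=0, X=1) weight 1/25
  (Y=2, Z=0, W=1, X=0) weight 1/75
  (Y=2, Z=1, W=0, X=1) weight 8/275
  (Y=2, Z=1, W=1, X=0) weight 4/825
Group by X:
  weight(X=0) = 1/55
  weight(X=1) = 19/275
Total weight = 1/55 + 19/275 = 24/275
P(X=0 | obs) = 1/55 / 24/275 = 5/24
P(X=1 | obs) = 19/275 / 24/275 = 19/24

P(X = 1 | obs) = 19/24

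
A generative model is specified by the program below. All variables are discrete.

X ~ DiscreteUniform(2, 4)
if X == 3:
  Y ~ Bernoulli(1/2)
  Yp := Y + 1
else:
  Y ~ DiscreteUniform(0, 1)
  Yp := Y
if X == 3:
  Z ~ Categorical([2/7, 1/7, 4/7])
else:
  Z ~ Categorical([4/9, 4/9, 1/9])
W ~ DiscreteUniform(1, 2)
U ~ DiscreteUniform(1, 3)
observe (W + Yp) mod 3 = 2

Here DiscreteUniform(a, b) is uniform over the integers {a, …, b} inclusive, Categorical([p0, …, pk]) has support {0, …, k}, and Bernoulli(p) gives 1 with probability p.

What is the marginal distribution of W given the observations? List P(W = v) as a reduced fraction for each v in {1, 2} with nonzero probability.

P(W=1) = 3/5, P(W=2) = 2/5

Enumerate traces; 45 have nonzero weight after conditioning:
  (X=2, Y=0, Z=0, W=2, U=1) weight 1/81
  (X=2, Y=0, Z=0, W=2, U=2) weight 1/81
  (X=2, Y=0, Z=0, W=2, U=3) weight 1/81
  (X=2, Y=0, Z=1, W=2, U=1) weight 1/81
  (X=2, Y=0, Z=1, W=2, U=2) weight 1/81
  (X=2, Y=0, Z=1, W=2, U=3) weight 1/81
  (X=2, Y=0, Z=2, W=2, U=1) weight 1/324
  (X=2, Y=0, Z=2, W=2, U=2) weight 1/324
  (X=2, Y=1, Z=0, W=1, U=1) weight 1/81
  … 36 more
Group by W:
  weight(W=1) = 1/4
  weight(W=2) = 1/6
Total weight = 1/4 + 1/6 = 5/12
P(W=1 | obs) = 1/4 / 5/12 = 3/5
P(W=2 | obs) = 1/6 / 5/12 = 2/5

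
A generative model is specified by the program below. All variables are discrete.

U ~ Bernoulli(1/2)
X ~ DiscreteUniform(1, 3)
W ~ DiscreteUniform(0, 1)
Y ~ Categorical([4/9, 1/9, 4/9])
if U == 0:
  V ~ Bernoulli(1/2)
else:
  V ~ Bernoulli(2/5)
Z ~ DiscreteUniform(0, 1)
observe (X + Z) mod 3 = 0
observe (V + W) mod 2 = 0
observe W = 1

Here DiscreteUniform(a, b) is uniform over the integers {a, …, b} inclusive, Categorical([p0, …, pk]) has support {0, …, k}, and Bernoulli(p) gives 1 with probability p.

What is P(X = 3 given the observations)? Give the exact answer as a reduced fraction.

Enumerate traces; 12 have nonzero weight after conditioning:
  (U=0, X=2, W=1, Y=0, V=1, Z=1) weight 1/108
  (U=0, X=2, W=1, Y=1, V=1, Z=1) weight 1/432
  (U=0, X=2, W=1, Y=2, V=1, Z=1) weight 1/108
  (U=0, X=3, W=1, Y=0, V=1, Z=0) weight 1/108
  (U=0, X=3, W=1, Y=1, V=1, Z=0) weight 1/432
  (U=0, X=3, W=1, Y=2, V=1, Z=0) weight 1/108
  (U=1, X=2, W=1, Y=0, V=1, Z=1) weight 1/135
  (U=1, X=2, W=1, Y=1, V=1, Z=1) weight 1/540
  … 4 more
Group by X:
  weight(X=2) = 3/80
  weight(X=3) = 3/80
Total weight = 3/80 + 3/80 = 3/40
P(X=2 | obs) = 3/80 / 3/40 = 1/2
P(X=3 | obs) = 3/80 / 3/40 = 1/2

P(X = 3 | obs) = 1/2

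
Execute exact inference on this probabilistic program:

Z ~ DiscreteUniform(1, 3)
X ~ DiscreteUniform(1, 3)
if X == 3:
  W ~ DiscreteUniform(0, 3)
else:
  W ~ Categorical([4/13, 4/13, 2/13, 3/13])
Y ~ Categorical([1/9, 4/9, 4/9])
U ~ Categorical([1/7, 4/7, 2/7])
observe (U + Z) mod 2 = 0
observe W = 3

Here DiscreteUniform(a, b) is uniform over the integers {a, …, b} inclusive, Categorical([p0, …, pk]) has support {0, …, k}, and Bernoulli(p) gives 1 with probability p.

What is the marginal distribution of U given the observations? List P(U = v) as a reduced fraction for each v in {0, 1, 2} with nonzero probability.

P(U=0) = 1/11, P(U=1) = 8/11, P(U=2) = 2/11

Enumerate traces; 36 have nonzero weight after conditioning:
  (Z=1, X=1, W=3, Y=0, U=1) weight 4/2457
  (Z=1, X=1, W=3, Y=1, U=1) weight 16/2457
  (Z=1, X=1, W=3, Y=2, U=1) weight 16/2457
  (Z=1, X=2, W=3, Y=0, U=1) weight 4/2457
  (Z=1, X=2, W=3, Y=1, U=1) weight 16/2457
  (Z=1, X=2, W=3, Y=2, U=1) weight 16/2457
  (Z=1, X=3, W=3, Y=0, U=1) weight 1/567
  (Z=1, X=3, W=3, Y=1, U=1) weight 4/567
  (Z=2, X=1, W=3, Y=0, U=0) weight 1/2457
  (Z=2, X=1, W=3, Y=0, U=2) weight 2/2457
  … 26 more
Group by U:
  weight(U=0) = 37/3276
  weight(U=1) = 74/819
  weight(U=2) = 37/1638
Total weight = 37/3276 + 74/819 + 37/1638 = 407/3276
P(U=0 | obs) = 37/3276 / 407/3276 = 1/11
P(U=1 | obs) = 74/819 / 407/3276 = 8/11
P(U=2 | obs) = 37/1638 / 407/3276 = 2/11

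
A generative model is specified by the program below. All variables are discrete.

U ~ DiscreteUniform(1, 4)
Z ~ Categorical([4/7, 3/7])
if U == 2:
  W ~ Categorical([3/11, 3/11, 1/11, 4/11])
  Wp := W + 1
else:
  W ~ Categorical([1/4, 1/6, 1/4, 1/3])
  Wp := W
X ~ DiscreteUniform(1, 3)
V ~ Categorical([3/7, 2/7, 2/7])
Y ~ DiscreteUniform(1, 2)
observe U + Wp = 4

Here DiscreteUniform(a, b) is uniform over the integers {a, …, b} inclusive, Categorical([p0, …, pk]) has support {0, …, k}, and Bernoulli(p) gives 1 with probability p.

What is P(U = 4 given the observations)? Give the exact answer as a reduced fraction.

Enumerate traces; 144 have nonzero weight after conditioning:
  (U=1, Z=0, W=3, X=1, V=0, Y=1) weight 1/294
  (U=1, Z=0, W=3, X=1, V=0, Y=2) weight 1/294
  (U=1, Z=0, W=3, X=1, V=1, Y=1) weight 1/441
  (U=1, Z=0, W=3, X=1, V=1, Y=2) weight 1/441
  (U=1, Z=0, W=3, X=1, V=2, Y=1) weight 1/441
  (U=1, Z=0, W=3, X=1, V=2, Y=2) weight 1/441
  (U=1, Z=0, W=3, X=2, V=0, Y=1) weight 1/294
  (U=1, Z=0, W=3, X=2, V=0, Y=2) weight 1/294
  (U=2, Z=0, W=1, X=1, V=0, Y=1) weight 3/1078
  (U=3, Z=0, W=1, X=1, V=0, Y=1) weight 1/588
  … 134 more
Group by U:
  weight(U=1) = 1/12
  weight(U=2) = 3/44
  weight(U=3) = 1/24
  weight(U=4) = 1/16
Total weight = 1/12 + 3/44 + 1/24 + 1/16 = 45/176
P(U=1 | obs) = 1/12 / 45/176 = 44/135
P(U=2 | obs) = 3/44 / 45/176 = 4/15
P(U=3 | obs) = 1/24 / 45/176 = 22/135
P(U=4 | obs) = 1/16 / 45/176 = 11/45

P(U = 4 | obs) = 11/45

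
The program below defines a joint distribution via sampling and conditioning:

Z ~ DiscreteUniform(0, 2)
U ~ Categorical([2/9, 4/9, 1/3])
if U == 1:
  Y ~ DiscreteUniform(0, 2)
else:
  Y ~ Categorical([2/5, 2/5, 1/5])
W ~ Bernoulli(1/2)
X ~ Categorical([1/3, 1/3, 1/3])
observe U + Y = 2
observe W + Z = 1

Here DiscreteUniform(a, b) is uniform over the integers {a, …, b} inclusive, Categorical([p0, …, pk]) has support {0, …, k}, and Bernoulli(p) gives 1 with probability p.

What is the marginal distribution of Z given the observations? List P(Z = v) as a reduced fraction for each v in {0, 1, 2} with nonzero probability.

Enumerate traces; 18 have nonzero weight after conditioning:
  (Z=0, U=0, Y=2, W=1, X=0) weight 1/405
  (Z=0, U=0, Y=2, W=1, X=1) weight 1/405
  (Z=0, U=0, Y=2, W=1, X=2) weight 1/405
  (Z=0, U=1, Y=1, W=1, X=0) weight 2/243
  (Z=0, U=1, Y=1, W=1, X=1) weight 2/243
  (Z=0, U=1, Y=1, W=1, X=2) weight 2/243
  (Z=0, U=2, Y=0, W=1, X=0) weight 1/135
  (Z=0, U=2, Y=0, W=1, X=1) weight 1/135
  (Z=1, U=0, Y=2, W=0, X=0) weight 1/405
  … 9 more
Group by Z:
  weight(Z=0) = 22/405
  weight(Z=1) = 22/405
Total weight = 22/405 + 22/405 = 44/405
P(Z=0 | obs) = 22/405 / 44/405 = 1/2
P(Z=1 | obs) = 22/405 / 44/405 = 1/2

P(Z=0) = 1/2, P(Z=1) = 1/2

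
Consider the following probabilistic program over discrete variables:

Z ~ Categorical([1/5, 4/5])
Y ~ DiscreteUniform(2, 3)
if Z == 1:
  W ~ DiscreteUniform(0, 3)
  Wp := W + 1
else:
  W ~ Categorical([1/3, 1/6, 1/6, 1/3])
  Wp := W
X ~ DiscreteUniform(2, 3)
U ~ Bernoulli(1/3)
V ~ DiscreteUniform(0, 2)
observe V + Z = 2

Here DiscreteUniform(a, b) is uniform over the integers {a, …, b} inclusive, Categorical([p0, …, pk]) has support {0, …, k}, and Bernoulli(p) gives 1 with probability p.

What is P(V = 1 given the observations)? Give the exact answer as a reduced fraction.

Enumerate traces; 64 have nonzero weight after conditioning:
  (Z=0, Y=2, W=0, X=2, U=0, V=2) weight 1/270
  (Z=0, Y=2, W=0, X=2, U=1, V=2) weight 1/540
  (Z=0, Y=2, W=0, X=3, U=0, V=2) weight 1/270
  (Z=0, Y=2, W=0, X=3, U=1, V=2) weight 1/540
  (Z=0, Y=2, W=1, X=2, U=0, V=2) weight 1/540
  (Z=0, Y=2, W=1, X=2, U=1, V=2) weight 1/1080
  (Z=0, Y=2, W=1, X=3, U=0, V=2) weight 1/540
  (Z=0, Y=2, W=1, X=3, U=1, V=2) weight 1/1080
  (Z=1, Y=2, W=0, X=2, U=0, V=1) weight 1/90
  … 55 more
Group by V:
  weight(V=1) = 4/15
  weight(V=2) = 1/15
Total weight = 4/15 + 1/15 = 1/3
P(V=1 | obs) = 4/15 / 1/3 = 4/5
P(V=2 | obs) = 1/15 / 1/3 = 1/5

P(V = 1 | obs) = 4/5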